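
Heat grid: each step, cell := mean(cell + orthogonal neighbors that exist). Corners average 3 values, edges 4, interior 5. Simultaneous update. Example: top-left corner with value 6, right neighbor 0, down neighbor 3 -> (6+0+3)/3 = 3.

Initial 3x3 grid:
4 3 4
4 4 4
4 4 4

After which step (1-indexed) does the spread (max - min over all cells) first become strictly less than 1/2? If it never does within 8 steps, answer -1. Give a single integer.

Step 1: max=4, min=11/3, spread=1/3
  -> spread < 1/2 first at step 1
Step 2: max=4, min=893/240, spread=67/240
Step 3: max=793/200, min=8203/2160, spread=1807/10800
Step 4: max=21239/5400, min=3298037/864000, spread=33401/288000
Step 5: max=2116609/540000, min=29874067/7776000, spread=3025513/38880000
Step 6: max=112444051/28800000, min=11976673133/3110400000, spread=53531/995328
Step 7: max=30312883949/7776000000, min=720463074151/186624000000, spread=450953/11943936
Step 8: max=3631471389481/933120000000, min=43280856439397/11197440000000, spread=3799043/143327232

Answer: 1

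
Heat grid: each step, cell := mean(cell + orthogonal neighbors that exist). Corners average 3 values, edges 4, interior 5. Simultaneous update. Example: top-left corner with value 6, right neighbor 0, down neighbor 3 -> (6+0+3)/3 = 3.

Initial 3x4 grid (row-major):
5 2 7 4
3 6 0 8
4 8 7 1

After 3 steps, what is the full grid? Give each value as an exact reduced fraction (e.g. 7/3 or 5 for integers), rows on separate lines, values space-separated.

After step 1:
  10/3 5 13/4 19/3
  9/2 19/5 28/5 13/4
  5 25/4 4 16/3
After step 2:
  77/18 923/240 1211/240 77/18
  499/120 503/100 199/50 1231/240
  21/4 381/80 1271/240 151/36
After step 3:
  8843/2160 32759/7200 30869/7200 5203/1080
  33689/7200 6533/1500 29377/6000 63293/14400
  3401/720 12203/2400 32819/7200 5263/1080

Answer: 8843/2160 32759/7200 30869/7200 5203/1080
33689/7200 6533/1500 29377/6000 63293/14400
3401/720 12203/2400 32819/7200 5263/1080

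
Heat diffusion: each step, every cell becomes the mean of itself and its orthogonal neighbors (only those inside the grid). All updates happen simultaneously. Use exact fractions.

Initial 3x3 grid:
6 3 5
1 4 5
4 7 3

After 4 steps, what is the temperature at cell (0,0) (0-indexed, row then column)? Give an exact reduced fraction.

Answer: 103559/25920

Derivation:
Step 1: cell (0,0) = 10/3
Step 2: cell (0,0) = 139/36
Step 3: cell (0,0) = 1681/432
Step 4: cell (0,0) = 103559/25920
Full grid after step 4:
  103559/25920 354889/86400 110309/25920
  695653/172800 75409/18000 745603/172800
  1319/320 122363/28800 4207/960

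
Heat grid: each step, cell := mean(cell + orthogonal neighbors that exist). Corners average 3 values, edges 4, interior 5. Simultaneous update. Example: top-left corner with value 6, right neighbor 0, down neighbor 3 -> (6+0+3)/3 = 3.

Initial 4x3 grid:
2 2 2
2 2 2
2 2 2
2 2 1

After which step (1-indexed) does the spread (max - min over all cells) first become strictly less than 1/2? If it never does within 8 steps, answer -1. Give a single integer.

Answer: 1

Derivation:
Step 1: max=2, min=5/3, spread=1/3
  -> spread < 1/2 first at step 1
Step 2: max=2, min=31/18, spread=5/18
Step 3: max=2, min=391/216, spread=41/216
Step 4: max=2, min=47623/25920, spread=4217/25920
Step 5: max=14321/7200, min=2901251/1555200, spread=38417/311040
Step 6: max=285403/144000, min=175423789/93312000, spread=1903471/18662400
Step 7: max=8524241/4320000, min=10596450911/5598720000, spread=18038617/223948800
Step 8: max=764673241/388800000, min=638578217149/335923200000, spread=883978523/13436928000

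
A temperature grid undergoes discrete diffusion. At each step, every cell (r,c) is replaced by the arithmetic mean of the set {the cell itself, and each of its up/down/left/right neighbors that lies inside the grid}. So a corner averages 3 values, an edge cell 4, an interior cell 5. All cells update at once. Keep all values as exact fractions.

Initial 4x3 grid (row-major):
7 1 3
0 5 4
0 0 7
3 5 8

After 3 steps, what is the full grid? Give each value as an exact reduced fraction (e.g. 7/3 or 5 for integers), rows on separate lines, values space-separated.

After step 1:
  8/3 4 8/3
  3 2 19/4
  3/4 17/5 19/4
  8/3 4 20/3
After step 2:
  29/9 17/6 137/36
  101/48 343/100 85/24
  589/240 149/50 587/120
  89/36 251/60 185/36
After step 3:
  1175/432 5981/1800 733/216
  20179/7200 17867/6000 7051/1800
  18019/7200 21527/6000 14897/3600
  6559/2160 13297/3600 5117/1080

Answer: 1175/432 5981/1800 733/216
20179/7200 17867/6000 7051/1800
18019/7200 21527/6000 14897/3600
6559/2160 13297/3600 5117/1080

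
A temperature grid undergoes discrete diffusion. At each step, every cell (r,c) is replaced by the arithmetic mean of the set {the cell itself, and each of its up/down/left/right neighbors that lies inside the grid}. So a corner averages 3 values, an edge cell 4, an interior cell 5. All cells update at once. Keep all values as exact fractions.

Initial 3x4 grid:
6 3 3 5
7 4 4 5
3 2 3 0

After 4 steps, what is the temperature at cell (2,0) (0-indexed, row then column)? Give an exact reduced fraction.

Answer: 85291/21600

Derivation:
Step 1: cell (2,0) = 4
Step 2: cell (2,0) = 4
Step 3: cell (2,0) = 571/144
Step 4: cell (2,0) = 85291/21600
Full grid after step 4:
  283373/64800 896231/216000 837911/216000 120079/32400
  904871/216000 176597/45000 71757/20000 500759/144000
  85291/21600 87359/24000 721411/216000 104279/32400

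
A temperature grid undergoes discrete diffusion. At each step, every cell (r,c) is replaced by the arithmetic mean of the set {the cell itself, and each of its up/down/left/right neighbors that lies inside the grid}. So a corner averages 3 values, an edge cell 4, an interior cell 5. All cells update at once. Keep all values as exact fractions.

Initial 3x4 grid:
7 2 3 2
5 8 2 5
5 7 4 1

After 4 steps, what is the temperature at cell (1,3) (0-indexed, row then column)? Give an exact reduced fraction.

Step 1: cell (1,3) = 5/2
Step 2: cell (1,3) = 407/120
Step 3: cell (1,3) = 22837/7200
Step 4: cell (1,3) = 1522583/432000
Full grid after step 4:
  650249/129600 959059/216000 835919/216000 53873/16200
  4431851/864000 1724659/360000 348821/90000 1522583/432000
  693599/129600 518717/108000 452647/108000 232217/64800

Answer: 1522583/432000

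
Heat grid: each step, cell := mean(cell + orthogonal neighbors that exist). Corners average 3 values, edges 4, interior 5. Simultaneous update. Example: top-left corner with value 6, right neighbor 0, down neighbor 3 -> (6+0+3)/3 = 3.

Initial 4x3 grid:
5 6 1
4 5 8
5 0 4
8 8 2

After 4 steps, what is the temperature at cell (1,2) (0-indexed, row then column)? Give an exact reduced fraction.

Step 1: cell (1,2) = 9/2
Step 2: cell (1,2) = 22/5
Step 3: cell (1,2) = 71/16
Step 4: cell (1,2) = 1779/400
Full grid after step 4:
  40381/8640 88127/19200 39221/8640
  33697/7200 22019/4800 1779/400
  34843/7200 33073/7200 48377/10800
  21157/4320 412021/86400 58511/12960

Answer: 1779/400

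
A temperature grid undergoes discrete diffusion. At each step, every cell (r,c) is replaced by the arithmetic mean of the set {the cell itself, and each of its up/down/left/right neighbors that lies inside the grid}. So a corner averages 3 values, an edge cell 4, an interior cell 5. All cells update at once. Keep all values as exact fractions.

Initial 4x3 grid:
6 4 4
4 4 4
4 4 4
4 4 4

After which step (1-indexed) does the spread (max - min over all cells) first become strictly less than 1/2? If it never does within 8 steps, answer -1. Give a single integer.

Answer: 3

Derivation:
Step 1: max=14/3, min=4, spread=2/3
Step 2: max=41/9, min=4, spread=5/9
Step 3: max=473/108, min=4, spread=41/108
  -> spread < 1/2 first at step 3
Step 4: max=56057/12960, min=4, spread=4217/12960
Step 5: max=3319549/777600, min=14479/3600, spread=38417/155520
Step 6: max=197824211/46656000, min=290597/72000, spread=1903471/9331200
Step 7: max=11798429089/2799360000, min=8755759/2160000, spread=18038617/111974400
Step 8: max=705114582851/167961600000, min=790526759/194400000, spread=883978523/6718464000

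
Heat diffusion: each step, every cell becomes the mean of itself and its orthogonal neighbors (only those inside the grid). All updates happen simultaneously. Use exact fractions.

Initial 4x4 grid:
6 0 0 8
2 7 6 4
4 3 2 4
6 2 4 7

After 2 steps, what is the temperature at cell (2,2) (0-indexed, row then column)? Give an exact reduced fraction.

Answer: 96/25

Derivation:
Step 1: cell (2,2) = 19/5
Step 2: cell (2,2) = 96/25
Full grid after step 2:
  32/9 781/240 291/80 13/3
  443/120 19/5 101/25 351/80
  161/40 37/10 96/25 371/80
  23/6 151/40 163/40 13/3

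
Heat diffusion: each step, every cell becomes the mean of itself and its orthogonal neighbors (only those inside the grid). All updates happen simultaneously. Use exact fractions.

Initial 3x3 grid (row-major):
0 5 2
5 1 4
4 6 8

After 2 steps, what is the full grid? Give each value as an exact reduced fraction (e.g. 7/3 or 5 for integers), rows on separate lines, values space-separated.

Answer: 47/18 33/10 113/36
451/120 86/25 1057/240
49/12 399/80 29/6

Derivation:
After step 1:
  10/3 2 11/3
  5/2 21/5 15/4
  5 19/4 6
After step 2:
  47/18 33/10 113/36
  451/120 86/25 1057/240
  49/12 399/80 29/6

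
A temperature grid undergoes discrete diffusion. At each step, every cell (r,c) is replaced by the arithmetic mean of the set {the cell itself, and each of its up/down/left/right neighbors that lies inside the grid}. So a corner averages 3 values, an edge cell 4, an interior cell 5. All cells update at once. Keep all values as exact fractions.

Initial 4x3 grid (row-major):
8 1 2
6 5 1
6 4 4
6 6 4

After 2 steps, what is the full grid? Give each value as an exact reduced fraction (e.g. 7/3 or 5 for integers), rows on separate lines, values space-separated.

Answer: 61/12 103/30 25/9
403/80 433/100 659/240
91/16 443/100 191/48
11/2 31/6 155/36

Derivation:
After step 1:
  5 4 4/3
  25/4 17/5 3
  11/2 5 13/4
  6 5 14/3
After step 2:
  61/12 103/30 25/9
  403/80 433/100 659/240
  91/16 443/100 191/48
  11/2 31/6 155/36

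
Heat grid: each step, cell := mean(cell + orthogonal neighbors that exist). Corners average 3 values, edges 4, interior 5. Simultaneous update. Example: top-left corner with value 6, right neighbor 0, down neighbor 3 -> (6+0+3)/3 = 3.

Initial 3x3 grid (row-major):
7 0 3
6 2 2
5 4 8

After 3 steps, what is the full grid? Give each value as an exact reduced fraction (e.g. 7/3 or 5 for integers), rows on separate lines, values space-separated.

After step 1:
  13/3 3 5/3
  5 14/5 15/4
  5 19/4 14/3
After step 2:
  37/9 59/20 101/36
  257/60 193/50 773/240
  59/12 1033/240 79/18
After step 3:
  1021/270 2059/600 6463/2160
  7727/1800 11171/3000 51391/14400
  3241/720 62891/14400 4289/1080

Answer: 1021/270 2059/600 6463/2160
7727/1800 11171/3000 51391/14400
3241/720 62891/14400 4289/1080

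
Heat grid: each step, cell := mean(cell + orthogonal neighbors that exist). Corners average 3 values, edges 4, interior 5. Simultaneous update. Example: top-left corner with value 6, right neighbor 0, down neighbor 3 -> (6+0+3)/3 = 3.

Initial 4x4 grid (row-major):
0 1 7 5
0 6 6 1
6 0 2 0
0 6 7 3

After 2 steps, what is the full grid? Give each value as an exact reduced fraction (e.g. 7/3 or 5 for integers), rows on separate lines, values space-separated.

After step 1:
  1/3 7/2 19/4 13/3
  3 13/5 22/5 3
  3/2 4 3 3/2
  4 13/4 9/2 10/3
After step 2:
  41/18 671/240 1019/240 145/36
  223/120 7/2 71/20 397/120
  25/8 287/100 87/25 65/24
  35/12 63/16 169/48 28/9

Answer: 41/18 671/240 1019/240 145/36
223/120 7/2 71/20 397/120
25/8 287/100 87/25 65/24
35/12 63/16 169/48 28/9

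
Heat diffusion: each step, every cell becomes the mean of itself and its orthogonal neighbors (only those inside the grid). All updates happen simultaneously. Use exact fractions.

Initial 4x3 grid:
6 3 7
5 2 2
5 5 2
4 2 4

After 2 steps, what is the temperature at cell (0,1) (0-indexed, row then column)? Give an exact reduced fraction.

Step 1: cell (0,1) = 9/2
Step 2: cell (0,1) = 497/120
Full grid after step 2:
  41/9 497/120 47/12
  1039/240 377/100 139/40
  967/240 367/100 371/120
  73/18 797/240 29/9

Answer: 497/120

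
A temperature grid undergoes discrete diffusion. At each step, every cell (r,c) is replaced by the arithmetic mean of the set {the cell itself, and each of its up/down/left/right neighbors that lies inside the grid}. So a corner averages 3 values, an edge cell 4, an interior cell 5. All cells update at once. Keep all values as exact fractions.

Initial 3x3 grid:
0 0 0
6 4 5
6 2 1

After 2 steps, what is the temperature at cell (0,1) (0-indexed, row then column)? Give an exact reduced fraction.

Answer: 121/60

Derivation:
Step 1: cell (0,1) = 1
Step 2: cell (0,1) = 121/60
Full grid after step 2:
  7/3 121/60 31/18
  211/60 283/100 307/120
  143/36 839/240 101/36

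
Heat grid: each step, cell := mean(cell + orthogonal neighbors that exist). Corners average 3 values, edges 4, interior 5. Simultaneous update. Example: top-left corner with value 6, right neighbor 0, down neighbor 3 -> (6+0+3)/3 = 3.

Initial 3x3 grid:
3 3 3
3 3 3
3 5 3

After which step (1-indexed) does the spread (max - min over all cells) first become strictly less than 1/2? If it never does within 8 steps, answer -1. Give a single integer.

Answer: 3

Derivation:
Step 1: max=11/3, min=3, spread=2/3
Step 2: max=427/120, min=3, spread=67/120
Step 3: max=3677/1080, min=307/100, spread=1807/5400
  -> spread < 1/2 first at step 3
Step 4: max=1453963/432000, min=8461/2700, spread=33401/144000
Step 5: max=12893933/3888000, min=853391/270000, spread=3025513/19440000
Step 6: max=5130526867/1555200000, min=45955949/14400000, spread=53531/497664
Step 7: max=305968925849/93312000000, min=12455116051/3888000000, spread=450953/5971968
Step 8: max=18305063560603/5598720000000, min=1500688610519/466560000000, spread=3799043/71663616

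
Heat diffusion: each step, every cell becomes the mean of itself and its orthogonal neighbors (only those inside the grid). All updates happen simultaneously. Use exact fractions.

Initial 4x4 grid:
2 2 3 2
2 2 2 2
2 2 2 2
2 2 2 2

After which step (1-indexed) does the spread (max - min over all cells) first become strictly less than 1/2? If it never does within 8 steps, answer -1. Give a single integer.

Answer: 1

Derivation:
Step 1: max=7/3, min=2, spread=1/3
  -> spread < 1/2 first at step 1
Step 2: max=271/120, min=2, spread=31/120
Step 3: max=2371/1080, min=2, spread=211/1080
Step 4: max=232843/108000, min=2, spread=16843/108000
Step 5: max=2082643/972000, min=18079/9000, spread=130111/972000
Step 6: max=61962367/29160000, min=1087159/540000, spread=3255781/29160000
Step 7: max=1849953691/874800000, min=1091107/540000, spread=82360351/874800000
Step 8: max=55239316891/26244000000, min=196906441/97200000, spread=2074577821/26244000000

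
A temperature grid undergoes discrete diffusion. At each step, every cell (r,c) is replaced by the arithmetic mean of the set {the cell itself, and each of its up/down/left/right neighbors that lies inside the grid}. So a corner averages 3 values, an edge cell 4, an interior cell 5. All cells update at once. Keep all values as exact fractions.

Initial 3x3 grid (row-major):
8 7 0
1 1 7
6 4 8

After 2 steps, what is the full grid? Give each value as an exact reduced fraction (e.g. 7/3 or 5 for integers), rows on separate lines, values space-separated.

After step 1:
  16/3 4 14/3
  4 4 4
  11/3 19/4 19/3
After step 2:
  40/9 9/2 38/9
  17/4 83/20 19/4
  149/36 75/16 181/36

Answer: 40/9 9/2 38/9
17/4 83/20 19/4
149/36 75/16 181/36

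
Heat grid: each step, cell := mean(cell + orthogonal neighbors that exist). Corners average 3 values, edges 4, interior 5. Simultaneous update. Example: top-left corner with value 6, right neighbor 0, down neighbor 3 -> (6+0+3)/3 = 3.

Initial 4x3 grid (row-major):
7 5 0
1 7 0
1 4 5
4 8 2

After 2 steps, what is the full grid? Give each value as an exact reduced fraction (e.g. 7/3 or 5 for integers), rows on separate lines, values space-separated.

After step 1:
  13/3 19/4 5/3
  4 17/5 3
  5/2 5 11/4
  13/3 9/2 5
After step 2:
  157/36 283/80 113/36
  427/120 403/100 649/240
  95/24 363/100 63/16
  34/9 113/24 49/12

Answer: 157/36 283/80 113/36
427/120 403/100 649/240
95/24 363/100 63/16
34/9 113/24 49/12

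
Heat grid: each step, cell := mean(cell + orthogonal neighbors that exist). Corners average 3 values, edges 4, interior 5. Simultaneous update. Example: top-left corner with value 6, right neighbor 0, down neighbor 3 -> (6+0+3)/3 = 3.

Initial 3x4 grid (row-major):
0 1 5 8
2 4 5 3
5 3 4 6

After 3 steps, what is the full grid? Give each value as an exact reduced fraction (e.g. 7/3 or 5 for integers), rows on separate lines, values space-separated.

After step 1:
  1 5/2 19/4 16/3
  11/4 3 21/5 11/2
  10/3 4 9/2 13/3
After step 2:
  25/12 45/16 1007/240 187/36
  121/48 329/100 439/100 581/120
  121/36 89/24 511/120 43/9
After step 3:
  89/36 7429/2400 29867/7200 10247/2160
  40519/14400 10033/3000 25171/6000 34567/7200
  1381/432 3289/900 15421/3600 1249/270

Answer: 89/36 7429/2400 29867/7200 10247/2160
40519/14400 10033/3000 25171/6000 34567/7200
1381/432 3289/900 15421/3600 1249/270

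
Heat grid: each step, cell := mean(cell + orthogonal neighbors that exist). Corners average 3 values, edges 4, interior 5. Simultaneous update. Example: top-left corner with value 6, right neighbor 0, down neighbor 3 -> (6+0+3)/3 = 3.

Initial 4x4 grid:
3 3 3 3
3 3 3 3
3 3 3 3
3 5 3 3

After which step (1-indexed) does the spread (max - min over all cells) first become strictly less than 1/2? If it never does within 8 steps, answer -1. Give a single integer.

Step 1: max=11/3, min=3, spread=2/3
Step 2: max=211/60, min=3, spread=31/60
Step 3: max=1831/540, min=3, spread=211/540
  -> spread < 1/2 first at step 3
Step 4: max=178843/54000, min=3, spread=16843/54000
Step 5: max=1596643/486000, min=13579/4500, spread=130111/486000
Step 6: max=47382367/14580000, min=817159/270000, spread=3255781/14580000
Step 7: max=1412553691/437400000, min=821107/270000, spread=82360351/437400000
Step 8: max=42117316891/13122000000, min=148306441/48600000, spread=2074577821/13122000000

Answer: 3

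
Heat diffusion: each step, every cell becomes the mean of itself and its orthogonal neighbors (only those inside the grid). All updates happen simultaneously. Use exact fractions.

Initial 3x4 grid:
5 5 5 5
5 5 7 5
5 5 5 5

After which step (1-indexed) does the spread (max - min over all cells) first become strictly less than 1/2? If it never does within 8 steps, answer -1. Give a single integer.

Step 1: max=11/2, min=5, spread=1/2
Step 2: max=273/50, min=5, spread=23/50
  -> spread < 1/2 first at step 2
Step 3: max=12811/2400, min=1013/200, spread=131/480
Step 4: max=114551/21600, min=18391/3600, spread=841/4320
Step 5: max=45742051/8640000, min=3693373/720000, spread=56863/345600
Step 6: max=410334341/77760000, min=33389543/6480000, spread=386393/3110400
Step 7: max=163913723131/31104000000, min=13380358813/2592000000, spread=26795339/248832000
Step 8: max=9815015714129/1866240000000, min=804686149667/155520000000, spread=254051069/2985984000

Answer: 2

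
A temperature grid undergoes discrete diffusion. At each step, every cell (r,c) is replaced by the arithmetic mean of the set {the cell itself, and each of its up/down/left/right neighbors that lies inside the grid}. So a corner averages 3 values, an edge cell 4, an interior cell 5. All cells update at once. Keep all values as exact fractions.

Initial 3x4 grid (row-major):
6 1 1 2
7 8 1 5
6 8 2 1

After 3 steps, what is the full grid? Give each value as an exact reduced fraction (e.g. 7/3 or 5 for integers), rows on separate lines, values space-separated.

Answer: 265/54 30109/7200 20869/7200 2747/1080
81383/14400 6853/1500 10411/3000 37513/14400
283/48 2063/400 3293/900 6589/2160

Derivation:
After step 1:
  14/3 4 5/4 8/3
  27/4 5 17/5 9/4
  7 6 3 8/3
After step 2:
  185/36 179/48 679/240 37/18
  281/48 503/100 149/50 659/240
  79/12 21/4 113/30 95/36
After step 3:
  265/54 30109/7200 20869/7200 2747/1080
  81383/14400 6853/1500 10411/3000 37513/14400
  283/48 2063/400 3293/900 6589/2160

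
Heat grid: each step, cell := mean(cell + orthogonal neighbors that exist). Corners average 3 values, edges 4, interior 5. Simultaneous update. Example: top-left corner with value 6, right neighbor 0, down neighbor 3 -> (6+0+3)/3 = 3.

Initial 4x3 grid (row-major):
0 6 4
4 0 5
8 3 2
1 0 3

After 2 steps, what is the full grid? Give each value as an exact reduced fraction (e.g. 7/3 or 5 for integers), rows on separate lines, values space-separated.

Answer: 53/18 433/120 41/12
209/60 289/100 73/20
63/20 76/25 77/30
35/12 541/240 20/9

Derivation:
After step 1:
  10/3 5/2 5
  3 18/5 11/4
  4 13/5 13/4
  3 7/4 5/3
After step 2:
  53/18 433/120 41/12
  209/60 289/100 73/20
  63/20 76/25 77/30
  35/12 541/240 20/9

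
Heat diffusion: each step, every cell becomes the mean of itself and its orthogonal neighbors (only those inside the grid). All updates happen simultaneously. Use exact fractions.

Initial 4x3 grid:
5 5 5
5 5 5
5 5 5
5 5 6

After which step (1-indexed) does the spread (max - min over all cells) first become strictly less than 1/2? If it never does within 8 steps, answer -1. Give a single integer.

Step 1: max=16/3, min=5, spread=1/3
  -> spread < 1/2 first at step 1
Step 2: max=95/18, min=5, spread=5/18
Step 3: max=1121/216, min=5, spread=41/216
Step 4: max=133817/25920, min=5, spread=4217/25920
Step 5: max=7985149/1555200, min=36079/7200, spread=38417/311040
Step 6: max=477760211/93312000, min=722597/144000, spread=1903471/18662400
Step 7: max=28594589089/5598720000, min=21715759/4320000, spread=18038617/223948800
Step 8: max=1712884182851/335923200000, min=1956926759/388800000, spread=883978523/13436928000

Answer: 1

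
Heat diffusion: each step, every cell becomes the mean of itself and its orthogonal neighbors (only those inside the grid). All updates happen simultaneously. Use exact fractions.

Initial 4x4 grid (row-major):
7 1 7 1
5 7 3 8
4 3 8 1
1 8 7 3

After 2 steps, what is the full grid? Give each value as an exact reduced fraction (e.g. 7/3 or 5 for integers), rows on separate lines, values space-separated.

After step 1:
  13/3 11/2 3 16/3
  23/4 19/5 33/5 13/4
  13/4 6 22/5 5
  13/3 19/4 13/2 11/3
After step 2:
  187/36 499/120 613/120 139/36
  257/60 553/100 421/100 1211/240
  29/6 111/25 57/10 979/240
  37/9 259/48 1159/240 91/18

Answer: 187/36 499/120 613/120 139/36
257/60 553/100 421/100 1211/240
29/6 111/25 57/10 979/240
37/9 259/48 1159/240 91/18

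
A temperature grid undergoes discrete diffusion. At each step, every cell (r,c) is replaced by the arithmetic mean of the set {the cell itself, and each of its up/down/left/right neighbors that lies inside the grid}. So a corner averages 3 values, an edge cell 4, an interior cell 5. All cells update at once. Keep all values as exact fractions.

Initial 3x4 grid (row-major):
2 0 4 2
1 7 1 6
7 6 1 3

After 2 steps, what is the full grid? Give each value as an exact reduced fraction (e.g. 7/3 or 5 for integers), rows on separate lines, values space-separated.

Answer: 17/6 9/4 16/5 35/12
155/48 391/100 143/50 53/15
85/18 47/12 227/60 109/36

Derivation:
After step 1:
  1 13/4 7/4 4
  17/4 3 19/5 3
  14/3 21/4 11/4 10/3
After step 2:
  17/6 9/4 16/5 35/12
  155/48 391/100 143/50 53/15
  85/18 47/12 227/60 109/36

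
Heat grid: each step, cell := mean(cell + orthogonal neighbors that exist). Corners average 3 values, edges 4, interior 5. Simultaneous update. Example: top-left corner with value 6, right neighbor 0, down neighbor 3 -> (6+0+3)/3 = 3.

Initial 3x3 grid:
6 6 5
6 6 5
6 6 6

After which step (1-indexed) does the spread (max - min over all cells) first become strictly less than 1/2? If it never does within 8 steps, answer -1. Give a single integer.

Answer: 2

Derivation:
Step 1: max=6, min=16/3, spread=2/3
Step 2: max=6, min=199/36, spread=17/36
  -> spread < 1/2 first at step 2
Step 3: max=1069/180, min=12113/2160, spread=143/432
Step 4: max=15937/2700, min=734851/129600, spread=1205/5184
Step 5: max=422459/72000, min=44356697/7776000, spread=10151/62208
Step 6: max=113630791/19440000, min=2673690859/466560000, spread=85517/746496
Step 7: max=13595046329/2332800000, min=160889209073/27993600000, spread=720431/8957952
Step 8: max=33919838137/5832000000, min=9674081805331/1679616000000, spread=6069221/107495424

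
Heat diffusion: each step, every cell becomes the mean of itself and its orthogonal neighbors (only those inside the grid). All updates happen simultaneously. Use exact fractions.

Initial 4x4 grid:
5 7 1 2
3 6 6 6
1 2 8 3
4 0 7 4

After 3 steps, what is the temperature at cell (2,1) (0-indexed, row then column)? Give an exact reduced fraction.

Answer: 919/240

Derivation:
Step 1: cell (2,1) = 17/5
Step 2: cell (2,1) = 383/100
Step 3: cell (2,1) = 919/240
Full grid after step 3:
  263/60 3569/800 3481/800 1001/240
  9457/2400 2163/500 1817/400 5339/1200
  23659/7200 919/240 13601/3000 3421/720
  6169/2160 1579/450 196/45 5111/1080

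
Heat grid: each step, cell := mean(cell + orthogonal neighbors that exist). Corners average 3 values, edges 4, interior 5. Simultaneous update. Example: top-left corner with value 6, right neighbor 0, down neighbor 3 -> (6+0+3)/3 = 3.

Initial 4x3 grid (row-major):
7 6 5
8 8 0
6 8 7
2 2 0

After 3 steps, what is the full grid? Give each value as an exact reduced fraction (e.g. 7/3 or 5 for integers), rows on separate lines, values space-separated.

Answer: 925/144 43117/7200 2225/432
5073/800 16883/3000 36607/7200
38447/7200 3787/750 10399/2400
9857/2160 14611/3600 2789/720

Derivation:
After step 1:
  7 13/2 11/3
  29/4 6 5
  6 31/5 15/4
  10/3 3 3
After step 2:
  83/12 139/24 91/18
  105/16 619/100 221/48
  1367/240 499/100 359/80
  37/9 233/60 13/4
After step 3:
  925/144 43117/7200 2225/432
  5073/800 16883/3000 36607/7200
  38447/7200 3787/750 10399/2400
  9857/2160 14611/3600 2789/720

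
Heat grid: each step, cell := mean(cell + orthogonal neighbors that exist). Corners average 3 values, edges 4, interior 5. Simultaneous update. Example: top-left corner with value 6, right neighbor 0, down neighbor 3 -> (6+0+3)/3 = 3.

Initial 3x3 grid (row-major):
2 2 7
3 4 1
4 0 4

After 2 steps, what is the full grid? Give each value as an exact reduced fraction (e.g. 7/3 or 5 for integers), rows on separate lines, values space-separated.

After step 1:
  7/3 15/4 10/3
  13/4 2 4
  7/3 3 5/3
After step 2:
  28/9 137/48 133/36
  119/48 16/5 11/4
  103/36 9/4 26/9

Answer: 28/9 137/48 133/36
119/48 16/5 11/4
103/36 9/4 26/9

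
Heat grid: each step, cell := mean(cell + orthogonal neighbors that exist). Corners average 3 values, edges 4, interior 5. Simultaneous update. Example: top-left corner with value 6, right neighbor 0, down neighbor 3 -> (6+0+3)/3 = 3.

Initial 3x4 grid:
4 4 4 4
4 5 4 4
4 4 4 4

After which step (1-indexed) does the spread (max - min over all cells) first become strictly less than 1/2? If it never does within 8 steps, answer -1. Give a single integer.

Step 1: max=17/4, min=4, spread=1/4
  -> spread < 1/2 first at step 1
Step 2: max=423/100, min=4, spread=23/100
Step 3: max=20011/4800, min=1613/400, spread=131/960
Step 4: max=179351/43200, min=29191/7200, spread=841/8640
Step 5: max=71662051/17280000, min=5853373/1440000, spread=56863/691200
Step 6: max=643614341/155520000, min=52829543/12960000, spread=386393/6220800
Step 7: max=257225723131/62208000000, min=21156358813/5184000000, spread=26795339/497664000
Step 8: max=15413735714129/3732480000000, min=1271246149667/311040000000, spread=254051069/5971968000

Answer: 1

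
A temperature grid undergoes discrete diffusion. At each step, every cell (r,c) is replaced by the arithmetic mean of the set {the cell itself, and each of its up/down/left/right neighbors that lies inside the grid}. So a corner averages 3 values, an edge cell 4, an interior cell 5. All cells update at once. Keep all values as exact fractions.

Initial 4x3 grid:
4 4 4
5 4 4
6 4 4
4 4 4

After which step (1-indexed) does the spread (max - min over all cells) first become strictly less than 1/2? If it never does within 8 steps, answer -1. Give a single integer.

Step 1: max=19/4, min=4, spread=3/4
Step 2: max=557/120, min=4, spread=77/120
Step 3: max=16103/3600, min=731/180, spread=1483/3600
  -> spread < 1/2 first at step 3
Step 4: max=477581/108000, min=22243/5400, spread=10907/36000
Step 5: max=4245461/972000, min=448439/108000, spread=20951/97200
Step 6: max=421874039/97200000, min=40651909/9720000, spread=15354949/97200000
Step 7: max=1889729467/437400000, min=2450012431/583200000, spread=8355223/69984000
Step 8: max=225968606881/52488000000, min=16393404931/3888000000, spread=14904449/167961600

Answer: 3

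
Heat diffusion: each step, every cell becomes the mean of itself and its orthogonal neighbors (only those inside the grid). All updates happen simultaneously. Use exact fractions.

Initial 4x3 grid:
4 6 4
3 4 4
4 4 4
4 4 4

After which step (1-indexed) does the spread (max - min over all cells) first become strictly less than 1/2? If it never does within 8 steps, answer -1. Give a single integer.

Step 1: max=14/3, min=15/4, spread=11/12
Step 2: max=177/40, min=31/8, spread=11/20
Step 3: max=4691/1080, min=283/72, spread=223/540
  -> spread < 1/2 first at step 3
Step 4: max=276307/64800, min=42677/10800, spread=4049/12960
Step 5: max=16441193/3888000, min=1285619/324000, spread=202753/777600
Step 6: max=978712207/233280000, min=19386559/4860000, spread=385259/1866240
Step 7: max=58429412813/13996800000, min=1167776981/291600000, spread=95044709/559872000
Step 8: max=3490898610967/839808000000, min=70327966429/17496000000, spread=921249779/6718464000

Answer: 3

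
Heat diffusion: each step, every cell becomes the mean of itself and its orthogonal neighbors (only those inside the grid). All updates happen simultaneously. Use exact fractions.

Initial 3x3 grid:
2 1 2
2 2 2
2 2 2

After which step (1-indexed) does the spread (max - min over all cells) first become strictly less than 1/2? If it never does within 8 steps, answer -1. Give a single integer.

Step 1: max=2, min=5/3, spread=1/3
  -> spread < 1/2 first at step 1
Step 2: max=2, min=413/240, spread=67/240
Step 3: max=393/200, min=3883/2160, spread=1807/10800
Step 4: max=10439/5400, min=1570037/864000, spread=33401/288000
Step 5: max=1036609/540000, min=14322067/7776000, spread=3025513/38880000
Step 6: max=54844051/28800000, min=5755873133/3110400000, spread=53531/995328
Step 7: max=14760883949/7776000000, min=347215074151/186624000000, spread=450953/11943936
Step 8: max=1765231389481/933120000000, min=20885976439397/11197440000000, spread=3799043/143327232

Answer: 1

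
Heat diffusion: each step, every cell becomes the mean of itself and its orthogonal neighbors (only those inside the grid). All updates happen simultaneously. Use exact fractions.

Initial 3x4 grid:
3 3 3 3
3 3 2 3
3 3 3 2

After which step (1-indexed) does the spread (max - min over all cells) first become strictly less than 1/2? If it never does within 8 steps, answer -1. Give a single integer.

Answer: 2

Derivation:
Step 1: max=3, min=5/2, spread=1/2
Step 2: max=3, min=23/9, spread=4/9
  -> spread < 1/2 first at step 2
Step 3: max=1187/400, min=19291/7200, spread=83/288
Step 4: max=21209/7200, min=174031/64800, spread=337/1296
Step 5: max=1400449/480000, min=10603979/3888000, spread=7396579/38880000
Step 6: max=37656727/12960000, min=639537961/233280000, spread=61253/373248
Step 7: max=2246521943/777600000, min=38640858599/13996800000, spread=14372291/111974400
Step 8: max=134332507837/46656000000, min=2327689427941/839808000000, spread=144473141/1343692800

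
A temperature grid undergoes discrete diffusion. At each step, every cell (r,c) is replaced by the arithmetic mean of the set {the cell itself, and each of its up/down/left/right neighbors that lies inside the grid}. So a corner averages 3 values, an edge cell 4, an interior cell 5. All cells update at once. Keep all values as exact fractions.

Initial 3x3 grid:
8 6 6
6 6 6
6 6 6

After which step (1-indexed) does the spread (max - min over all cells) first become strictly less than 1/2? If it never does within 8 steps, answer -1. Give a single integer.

Step 1: max=20/3, min=6, spread=2/3
Step 2: max=59/9, min=6, spread=5/9
Step 3: max=689/108, min=6, spread=41/108
  -> spread < 1/2 first at step 3
Step 4: max=41011/6480, min=1091/180, spread=347/1296
Step 5: max=2439737/388800, min=10957/1800, spread=2921/15552
Step 6: max=145796539/23328000, min=1321483/216000, spread=24611/186624
Step 7: max=8716802033/1399680000, min=29816741/4860000, spread=207329/2239488
Step 8: max=521914752451/83980800000, min=1594001599/259200000, spread=1746635/26873856

Answer: 3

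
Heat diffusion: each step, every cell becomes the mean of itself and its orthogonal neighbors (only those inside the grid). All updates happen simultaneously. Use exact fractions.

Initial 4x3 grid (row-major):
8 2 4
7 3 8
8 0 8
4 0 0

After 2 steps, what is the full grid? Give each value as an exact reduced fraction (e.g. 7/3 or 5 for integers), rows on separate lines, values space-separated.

Answer: 197/36 223/48 44/9
251/48 243/50 221/48
381/80 351/100 973/240
13/4 43/15 23/9

Derivation:
After step 1:
  17/3 17/4 14/3
  13/2 4 23/4
  19/4 19/5 4
  4 1 8/3
After step 2:
  197/36 223/48 44/9
  251/48 243/50 221/48
  381/80 351/100 973/240
  13/4 43/15 23/9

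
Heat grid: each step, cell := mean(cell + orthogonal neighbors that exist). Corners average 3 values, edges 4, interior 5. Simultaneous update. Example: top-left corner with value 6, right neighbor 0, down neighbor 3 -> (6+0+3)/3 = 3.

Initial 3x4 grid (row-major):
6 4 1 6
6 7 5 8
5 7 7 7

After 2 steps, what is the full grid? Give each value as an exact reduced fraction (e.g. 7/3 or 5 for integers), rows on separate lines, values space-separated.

Answer: 95/18 589/120 191/40 31/6
347/60 142/25 142/25 733/120
37/6 31/5 389/60 61/9

Derivation:
After step 1:
  16/3 9/2 4 5
  6 29/5 28/5 13/2
  6 13/2 13/2 22/3
After step 2:
  95/18 589/120 191/40 31/6
  347/60 142/25 142/25 733/120
  37/6 31/5 389/60 61/9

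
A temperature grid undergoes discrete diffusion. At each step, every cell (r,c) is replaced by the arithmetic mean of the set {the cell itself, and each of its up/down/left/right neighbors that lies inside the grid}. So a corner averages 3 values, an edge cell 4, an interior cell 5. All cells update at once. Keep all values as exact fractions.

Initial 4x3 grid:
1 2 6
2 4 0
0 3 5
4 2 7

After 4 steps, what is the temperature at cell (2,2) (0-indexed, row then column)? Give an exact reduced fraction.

Step 1: cell (2,2) = 15/4
Step 2: cell (2,2) = 449/120
Step 3: cell (2,2) = 503/144
Step 4: cell (2,2) = 36329/10800
Full grid after step 4:
  61831/25920 451111/172800 75871/25920
  25991/10800 39769/14400 8279/2700
  9493/3600 10763/3600 36329/10800
  6167/2160 69373/21600 22801/6480

Answer: 36329/10800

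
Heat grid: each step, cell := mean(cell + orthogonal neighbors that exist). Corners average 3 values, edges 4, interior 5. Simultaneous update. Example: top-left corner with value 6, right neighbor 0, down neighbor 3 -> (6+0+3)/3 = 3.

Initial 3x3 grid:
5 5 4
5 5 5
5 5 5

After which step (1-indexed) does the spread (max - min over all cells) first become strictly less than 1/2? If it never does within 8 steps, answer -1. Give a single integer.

Step 1: max=5, min=14/3, spread=1/3
  -> spread < 1/2 first at step 1
Step 2: max=5, min=85/18, spread=5/18
Step 3: max=5, min=1039/216, spread=41/216
Step 4: max=1789/360, min=62669/12960, spread=347/2592
Step 5: max=17843/3600, min=3781063/777600, spread=2921/31104
Step 6: max=2134517/432000, min=227451461/46656000, spread=24611/373248
Step 7: max=47943259/9720000, min=13678077967/2799360000, spread=207329/4478976
Step 8: max=2553198401/518400000, min=821778047549/167961600000, spread=1746635/53747712

Answer: 1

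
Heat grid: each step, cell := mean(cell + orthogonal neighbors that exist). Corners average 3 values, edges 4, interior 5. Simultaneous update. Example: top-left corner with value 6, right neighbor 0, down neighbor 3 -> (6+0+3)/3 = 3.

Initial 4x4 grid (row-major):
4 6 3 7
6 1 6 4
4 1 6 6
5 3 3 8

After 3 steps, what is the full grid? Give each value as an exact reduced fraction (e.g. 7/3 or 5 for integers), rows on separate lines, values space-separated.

Answer: 1879/432 379/90 4283/900 2135/432
5689/1440 25097/6000 26857/6000 37069/7200
3061/800 7699/2000 27433/6000 37069/7200
533/144 1171/300 2059/450 11179/2160

Derivation:
After step 1:
  16/3 7/2 11/2 14/3
  15/4 4 4 23/4
  4 3 22/5 6
  4 3 5 17/3
After step 2:
  151/36 55/12 53/12 191/36
  205/48 73/20 473/100 245/48
  59/16 92/25 112/25 1309/240
  11/3 15/4 271/60 50/9
After step 3:
  1879/432 379/90 4283/900 2135/432
  5689/1440 25097/6000 26857/6000 37069/7200
  3061/800 7699/2000 27433/6000 37069/7200
  533/144 1171/300 2059/450 11179/2160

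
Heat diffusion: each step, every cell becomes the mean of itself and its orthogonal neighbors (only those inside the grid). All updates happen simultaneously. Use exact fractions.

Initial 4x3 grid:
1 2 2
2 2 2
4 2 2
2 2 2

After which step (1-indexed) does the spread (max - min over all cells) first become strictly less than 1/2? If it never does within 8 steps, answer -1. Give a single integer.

Answer: 3

Derivation:
Step 1: max=8/3, min=5/3, spread=1
Step 2: max=589/240, min=89/48, spread=3/5
Step 3: max=5119/2160, min=277/144, spread=241/540
  -> spread < 1/2 first at step 3
Step 4: max=148189/64800, min=28237/14400, spread=8449/25920
Step 5: max=4384423/1944000, min=5131369/2592000, spread=428717/1555200
Step 6: max=129460201/58320000, min=311979211/155520000, spread=3989759/18662400
Step 7: max=3847160317/1749600000, min=699152587/345600000, spread=196928221/1119744000
Step 8: max=57212458457/26244000000, min=1141934015291/559872000000, spread=1886362363/13436928000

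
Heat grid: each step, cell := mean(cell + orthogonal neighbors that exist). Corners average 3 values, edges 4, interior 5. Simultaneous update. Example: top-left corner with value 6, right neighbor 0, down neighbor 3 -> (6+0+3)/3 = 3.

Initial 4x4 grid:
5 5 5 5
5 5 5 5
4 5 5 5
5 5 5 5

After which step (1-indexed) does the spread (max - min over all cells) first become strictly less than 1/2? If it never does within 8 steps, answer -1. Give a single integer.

Answer: 1

Derivation:
Step 1: max=5, min=14/3, spread=1/3
  -> spread < 1/2 first at step 1
Step 2: max=5, min=569/120, spread=31/120
Step 3: max=5, min=5189/1080, spread=211/1080
Step 4: max=5, min=523157/108000, spread=16843/108000
Step 5: max=44921/9000, min=4721357/972000, spread=130111/972000
Step 6: max=2692841/540000, min=142157633/29160000, spread=3255781/29160000
Step 7: max=2688893/540000, min=4273646309/874800000, spread=82360351/874800000
Step 8: max=483493559/97200000, min=128468683109/26244000000, spread=2074577821/26244000000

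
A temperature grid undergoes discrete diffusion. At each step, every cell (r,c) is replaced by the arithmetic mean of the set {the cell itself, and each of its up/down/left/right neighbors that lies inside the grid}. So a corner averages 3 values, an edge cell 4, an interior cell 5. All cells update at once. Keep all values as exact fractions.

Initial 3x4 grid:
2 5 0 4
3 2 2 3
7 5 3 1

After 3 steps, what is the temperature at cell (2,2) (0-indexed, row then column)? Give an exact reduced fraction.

Step 1: cell (2,2) = 11/4
Step 2: cell (2,2) = 17/6
Step 3: cell (2,2) = 5351/1800
Full grid after step 3:
  3517/1080 10237/3600 9427/3600 515/216
  25499/7200 9811/3000 7931/3000 18049/7200
  1429/360 1051/300 5351/1800 551/216

Answer: 5351/1800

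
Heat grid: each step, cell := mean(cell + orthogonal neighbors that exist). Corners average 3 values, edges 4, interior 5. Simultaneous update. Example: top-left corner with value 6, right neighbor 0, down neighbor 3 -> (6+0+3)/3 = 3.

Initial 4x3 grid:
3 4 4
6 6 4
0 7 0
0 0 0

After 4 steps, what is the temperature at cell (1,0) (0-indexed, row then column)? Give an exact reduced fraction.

Answer: 2479/675

Derivation:
Step 1: cell (1,0) = 15/4
Step 2: cell (1,0) = 251/60
Step 3: cell (1,0) = 2627/720
Step 4: cell (1,0) = 2479/675
Full grid after step 4:
  20767/5184 708739/172800 6739/1728
  2479/675 255143/72000 17059/4800
  323/120 22197/8000 2479/960
  18487/8640 22231/11520 5899/2880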